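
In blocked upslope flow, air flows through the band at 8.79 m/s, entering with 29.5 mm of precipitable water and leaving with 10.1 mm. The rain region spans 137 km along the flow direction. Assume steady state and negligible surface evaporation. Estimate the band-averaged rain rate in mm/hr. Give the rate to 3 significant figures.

Column moisture flux per unit crosswind length is F = V × PW.
Inflow: F_in = 8.79 × 29.5 = 259.305 mm·m/s
Outflow: F_out = 8.79 × 10.1 = 88.779 mm·m/s
Steady-state rate R = (F_in − F_out)/L = (259.305 − 88.779) / 137000 m = 1.245e-03 mm/s.
R = 1.245e-03 × 3600 = 4.48 mm/hr.

R ≈ 4.48 mm/hr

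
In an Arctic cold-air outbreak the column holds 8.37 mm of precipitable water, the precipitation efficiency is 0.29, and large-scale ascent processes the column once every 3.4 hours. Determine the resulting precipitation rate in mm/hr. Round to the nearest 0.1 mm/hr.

R ≈ 0.7 mm/hr

Each overturning extracts ε × PW = 0.29 × 8.37 = 2.4273 mm.
Rate = ε·PW / τ = 2.4273 / 3.4 h = 0.7 mm/hr.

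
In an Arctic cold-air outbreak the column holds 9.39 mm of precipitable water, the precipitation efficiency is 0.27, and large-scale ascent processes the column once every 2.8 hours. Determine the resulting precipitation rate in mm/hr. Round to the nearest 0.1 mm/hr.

R ≈ 0.9 mm/hr

Each overturning extracts ε × PW = 0.27 × 9.39 = 2.5353 mm.
Rate = ε·PW / τ = 2.5353 / 2.8 h = 0.9 mm/hr.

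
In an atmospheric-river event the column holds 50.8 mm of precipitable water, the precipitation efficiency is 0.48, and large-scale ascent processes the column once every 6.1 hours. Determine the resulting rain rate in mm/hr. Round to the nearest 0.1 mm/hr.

Each overturning extracts ε × PW = 0.48 × 50.8 = 24.384 mm.
Rate = ε·PW / τ = 24.384 / 6.1 h = 4.0 mm/hr.

R ≈ 4.0 mm/hr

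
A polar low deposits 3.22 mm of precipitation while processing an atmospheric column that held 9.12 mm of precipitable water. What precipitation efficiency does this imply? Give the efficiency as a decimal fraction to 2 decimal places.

ε ≈ 0.35

ε = precipitation / PW = 3.22 / 9.12 = 0.35.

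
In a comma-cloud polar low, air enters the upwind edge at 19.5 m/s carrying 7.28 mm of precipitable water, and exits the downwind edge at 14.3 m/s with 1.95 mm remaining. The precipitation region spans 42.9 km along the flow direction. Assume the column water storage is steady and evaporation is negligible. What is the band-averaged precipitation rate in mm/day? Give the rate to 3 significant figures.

Column moisture flux per unit crosswind length is F = V × PW.
Inflow: F_in = 19.5 × 7.28 = 141.96 mm·m/s
Outflow: F_out = 14.3 × 1.95 = 27.885 mm·m/s
Steady-state rate R = (F_in − F_out)/L = (141.96 − 27.885) / 42900 m = 2.659e-03 mm/s.
R = 2.659e-03 × 3600 × 24 = 230 mm/day.

R ≈ 230 mm/day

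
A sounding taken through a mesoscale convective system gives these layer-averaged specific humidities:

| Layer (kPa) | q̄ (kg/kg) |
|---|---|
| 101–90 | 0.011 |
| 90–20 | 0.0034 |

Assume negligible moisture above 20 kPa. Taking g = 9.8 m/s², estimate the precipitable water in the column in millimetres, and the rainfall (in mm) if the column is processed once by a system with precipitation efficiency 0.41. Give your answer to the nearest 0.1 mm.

Precipitable water is the column-integrated vapour mass per unit area: PW = (1/g) Σ q̄ Δp, with q in kg/kg and Δp in Pa (1 kg/m² of water = 1 mm).
Layer 101–90 kPa: Δp = 110 hPa = 11000 Pa, q̄ = 0.011 kg/kg → 0.011 × 11000 / 9.8 = 12.35 mm
Layer 90–20 kPa: Δp = 700 hPa = 70000 Pa, q̄ = 0.0034 kg/kg → 0.0034 × 70000 / 9.8 = 24.29 mm
PW = 12.35 + 24.29 = 36.64 ≈ 36.6 mm.
Rainfall = ε × PW = 0.41 × 36.6 = 15.0 mm.

PW ≈ 36.6 mm; rainfall ≈ 15.0 mm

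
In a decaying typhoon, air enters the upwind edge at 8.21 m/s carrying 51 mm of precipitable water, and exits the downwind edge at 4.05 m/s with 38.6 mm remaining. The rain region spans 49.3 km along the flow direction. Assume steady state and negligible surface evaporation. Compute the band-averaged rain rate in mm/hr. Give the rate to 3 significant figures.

Column moisture flux per unit crosswind length is F = V × PW.
Inflow: F_in = 8.21 × 51 = 418.71 mm·m/s
Outflow: F_out = 4.05 × 38.6 = 156.33 mm·m/s
Steady-state rate R = (F_in − F_out)/L = (418.71 − 156.33) / 49300 m = 5.322e-03 mm/s.
R = 5.322e-03 × 3600 = 19.2 mm/hr.

R ≈ 19.2 mm/hr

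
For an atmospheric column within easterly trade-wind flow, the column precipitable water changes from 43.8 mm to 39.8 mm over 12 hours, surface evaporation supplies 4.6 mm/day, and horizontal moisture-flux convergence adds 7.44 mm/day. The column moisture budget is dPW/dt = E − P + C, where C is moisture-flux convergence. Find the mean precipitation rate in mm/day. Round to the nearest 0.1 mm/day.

dPW/dt = (39.8 − 43.8) mm / (12/24 day) = -8.000 mm/day.
P = E + C − dPW/dt = 4.6 + (7.44) − (-8.000) = 20.0 mm/day.

P ≈ 20.0 mm/day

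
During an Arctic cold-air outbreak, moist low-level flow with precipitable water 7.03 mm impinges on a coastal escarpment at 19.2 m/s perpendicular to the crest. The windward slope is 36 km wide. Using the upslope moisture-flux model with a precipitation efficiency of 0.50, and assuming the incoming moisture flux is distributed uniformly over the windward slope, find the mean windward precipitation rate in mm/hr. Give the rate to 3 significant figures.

R ≈ 6.75 mm/hr

Incoming column moisture flux per unit ridge length: F = V × PW = 19.2 × 7.03 = 134.976 mm·m/s.
Spread over the 36 km slope with efficiency ε = 0.50: R = ε·F/W = 0.50 × 134.976 / 36000 m = 1.875e-03 mm/s.
R = 1.875e-03 × 3600 = 6.75 mm/hr.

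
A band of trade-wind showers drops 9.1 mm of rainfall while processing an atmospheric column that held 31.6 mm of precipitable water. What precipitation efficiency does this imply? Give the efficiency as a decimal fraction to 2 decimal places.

ε = rainfall / PW = 9.1 / 31.6 = 0.29.

ε ≈ 0.29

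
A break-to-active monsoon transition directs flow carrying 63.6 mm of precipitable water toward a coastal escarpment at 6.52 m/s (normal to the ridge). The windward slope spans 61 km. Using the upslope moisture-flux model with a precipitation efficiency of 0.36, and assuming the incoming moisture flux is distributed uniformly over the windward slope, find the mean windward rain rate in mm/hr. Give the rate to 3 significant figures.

R ≈ 8.81 mm/hr

Incoming column moisture flux per unit ridge length: F = V × PW = 6.52 × 63.6 = 414.672 mm·m/s.
Spread over the 61 km slope with efficiency ε = 0.36: R = ε·F/W = 0.36 × 414.672 / 61000 m = 2.447e-03 mm/s.
R = 2.447e-03 × 3600 = 8.81 mm/hr.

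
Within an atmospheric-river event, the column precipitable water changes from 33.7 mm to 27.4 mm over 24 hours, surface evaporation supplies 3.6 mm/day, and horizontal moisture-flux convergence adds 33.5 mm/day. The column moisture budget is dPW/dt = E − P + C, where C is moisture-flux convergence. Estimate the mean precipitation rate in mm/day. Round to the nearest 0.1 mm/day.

dPW/dt = (27.4 − 33.7) mm / (24/24 day) = -6.300 mm/day.
P = E + C − dPW/dt = 3.6 + (33.5) − (-6.300) = 43.4 mm/day.

P ≈ 43.4 mm/day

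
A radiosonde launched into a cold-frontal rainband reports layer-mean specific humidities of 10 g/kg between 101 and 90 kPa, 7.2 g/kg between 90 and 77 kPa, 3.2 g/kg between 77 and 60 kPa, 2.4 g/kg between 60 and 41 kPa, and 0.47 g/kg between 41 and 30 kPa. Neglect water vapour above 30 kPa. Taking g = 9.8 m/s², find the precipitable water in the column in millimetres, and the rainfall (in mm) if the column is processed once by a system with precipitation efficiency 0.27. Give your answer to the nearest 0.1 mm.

Precipitable water is the column-integrated vapour mass per unit area: PW = (1/g) Σ q̄ Δp, with q in kg/kg and Δp in Pa (1 kg/m² of water = 1 mm).
Layer 101–90 kPa: Δp = 110 hPa = 11000 Pa, q̄ = 0.01 kg/kg → 0.01 × 11000 / 9.8 = 11.22 mm
Layer 90–77 kPa: Δp = 130 hPa = 13000 Pa, q̄ = 0.0072 kg/kg → 0.0072 × 13000 / 9.8 = 9.55 mm
Layer 77–60 kPa: Δp = 170 hPa = 17000 Pa, q̄ = 0.0032 kg/kg → 0.0032 × 17000 / 9.8 = 5.55 mm
Layer 60–41 kPa: Δp = 190 hPa = 19000 Pa, q̄ = 0.0024 kg/kg → 0.0024 × 19000 / 9.8 = 4.65 mm
Layer 41–30 kPa: Δp = 110 hPa = 11000 Pa, q̄ = 0.00047 kg/kg → 0.00047 × 11000 / 9.8 = 0.53 mm
PW = 11.22 + 9.55 + 5.55 + 4.65 + 0.53 = 31.50 ≈ 31.5 mm.
Rainfall = ε × PW = 0.27 × 31.5 = 8.5 mm.

PW ≈ 31.5 mm; rainfall ≈ 8.5 mm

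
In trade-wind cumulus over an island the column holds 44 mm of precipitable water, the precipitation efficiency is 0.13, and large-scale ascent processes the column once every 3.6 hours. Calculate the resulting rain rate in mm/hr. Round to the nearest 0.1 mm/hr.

Each overturning extracts ε × PW = 0.13 × 44 = 5.72 mm.
Rate = ε·PW / τ = 5.72 / 3.6 h = 1.6 mm/hr.

R ≈ 1.6 mm/hr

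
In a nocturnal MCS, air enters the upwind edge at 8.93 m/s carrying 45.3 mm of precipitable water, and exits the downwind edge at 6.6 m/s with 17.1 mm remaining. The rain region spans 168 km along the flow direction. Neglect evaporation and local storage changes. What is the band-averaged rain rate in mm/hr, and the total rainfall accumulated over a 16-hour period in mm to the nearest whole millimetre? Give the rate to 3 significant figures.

Column moisture flux per unit crosswind length is F = V × PW.
Inflow: F_in = 8.93 × 45.3 = 404.529 mm·m/s
Outflow: F_out = 6.6 × 17.1 = 112.86 mm·m/s
Steady-state rate R = (F_in − F_out)/L = (404.529 − 112.86) / 168000 m = 1.736e-03 mm/s.
R = 1.736e-03 × 3600 = 6.25 mm/hr.
Over 16 h: total = 6.25 × 16 = 100 mm.

R ≈ 6.25 mm/hr; total ≈ 100 mm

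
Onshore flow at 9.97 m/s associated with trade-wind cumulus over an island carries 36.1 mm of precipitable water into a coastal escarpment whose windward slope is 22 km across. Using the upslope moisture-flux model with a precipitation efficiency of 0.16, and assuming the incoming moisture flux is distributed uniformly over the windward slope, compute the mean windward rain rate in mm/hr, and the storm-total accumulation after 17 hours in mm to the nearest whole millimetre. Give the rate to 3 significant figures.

Incoming column moisture flux per unit ridge length: F = V × PW = 9.97 × 36.1 = 359.917 mm·m/s.
Spread over the 22 km slope with efficiency ε = 0.16: R = ε·F/W = 0.16 × 359.917 / 22000 m = 2.618e-03 mm/s.
R = 2.618e-03 × 3600 = 9.42 mm/hr.
Over 17 h: total = 9.42 × 17 = 160.14 ≈ 160 mm.

R ≈ 9.42 mm/hr; total ≈ 160 mm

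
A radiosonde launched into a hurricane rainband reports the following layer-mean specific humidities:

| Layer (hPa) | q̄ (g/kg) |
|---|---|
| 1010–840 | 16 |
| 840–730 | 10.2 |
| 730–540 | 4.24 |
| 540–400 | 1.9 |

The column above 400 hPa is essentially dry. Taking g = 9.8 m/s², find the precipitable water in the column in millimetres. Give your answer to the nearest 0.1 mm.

PW ≈ 50.1 mm

Precipitable water is the column-integrated vapour mass per unit area: PW = (1/g) Σ q̄ Δp, with q in kg/kg and Δp in Pa (1 kg/m² of water = 1 mm).
Layer 1010–840 hPa: Δp = 170 hPa = 17000 Pa, q̄ = 0.016 kg/kg → 0.016 × 17000 / 9.8 = 27.76 mm
Layer 840–730 hPa: Δp = 110 hPa = 11000 Pa, q̄ = 0.0102 kg/kg → 0.0102 × 11000 / 9.8 = 11.45 mm
Layer 730–540 hPa: Δp = 190 hPa = 19000 Pa, q̄ = 0.00424 kg/kg → 0.00424 × 19000 / 9.8 = 8.22 mm
Layer 540–400 hPa: Δp = 140 hPa = 14000 Pa, q̄ = 0.0019 kg/kg → 0.0019 × 14000 / 9.8 = 2.71 mm
PW = 27.76 + 11.45 + 8.22 + 2.71 = 50.14 ≈ 50.1 mm.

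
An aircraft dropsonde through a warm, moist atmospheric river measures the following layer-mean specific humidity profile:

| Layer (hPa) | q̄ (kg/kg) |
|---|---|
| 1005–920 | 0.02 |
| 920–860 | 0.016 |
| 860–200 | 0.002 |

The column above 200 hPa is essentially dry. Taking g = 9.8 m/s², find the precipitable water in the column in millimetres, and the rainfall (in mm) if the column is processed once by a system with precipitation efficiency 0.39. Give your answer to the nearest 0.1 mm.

Precipitable water is the column-integrated vapour mass per unit area: PW = (1/g) Σ q̄ Δp, with q in kg/kg and Δp in Pa (1 kg/m² of water = 1 mm).
Layer 1005–920 hPa: Δp = 85 hPa = 8500 Pa, q̄ = 0.02 kg/kg → 0.02 × 8500 / 9.8 = 17.35 mm
Layer 920–860 hPa: Δp = 60 hPa = 6000 Pa, q̄ = 0.016 kg/kg → 0.016 × 6000 / 9.8 = 9.80 mm
Layer 860–200 hPa: Δp = 660 hPa = 66000 Pa, q̄ = 0.002 kg/kg → 0.002 × 66000 / 9.8 = 13.47 mm
PW = 17.35 + 9.80 + 13.47 = 40.62 ≈ 40.6 mm.
Rainfall = ε × PW = 0.39 × 40.6 = 15.8 mm.

PW ≈ 40.6 mm; rainfall ≈ 15.8 mm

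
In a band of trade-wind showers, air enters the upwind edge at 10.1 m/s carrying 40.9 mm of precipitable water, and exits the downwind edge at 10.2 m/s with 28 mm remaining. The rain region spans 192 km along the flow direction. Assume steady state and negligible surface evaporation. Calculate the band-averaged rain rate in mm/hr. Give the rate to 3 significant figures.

R ≈ 2.39 mm/hr

Column moisture flux per unit crosswind length is F = V × PW.
Inflow: F_in = 10.1 × 40.9 = 413.09 mm·m/s
Outflow: F_out = 10.2 × 28 = 285.6 mm·m/s
Steady-state rate R = (F_in − F_out)/L = (413.09 − 285.6) / 192000 m = 6.640e-04 mm/s.
R = 6.640e-04 × 3600 = 2.39 mm/hr.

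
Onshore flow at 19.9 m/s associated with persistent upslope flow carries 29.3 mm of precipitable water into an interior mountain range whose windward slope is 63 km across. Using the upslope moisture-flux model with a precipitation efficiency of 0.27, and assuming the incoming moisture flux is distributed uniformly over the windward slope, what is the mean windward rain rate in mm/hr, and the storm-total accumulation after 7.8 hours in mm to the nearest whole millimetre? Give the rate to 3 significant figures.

Incoming column moisture flux per unit ridge length: F = V × PW = 19.9 × 29.3 = 583.07 mm·m/s.
Spread over the 63 km slope with efficiency ε = 0.27: R = ε·F/W = 0.27 × 583.07 / 63000 m = 2.499e-03 mm/s.
R = 2.499e-03 × 3600 = 9.00 mm/hr.
Over 7.8 h: total = 9.00 × 7.8 = 70.2 ≈ 70 mm.

R ≈ 9.00 mm/hr; total ≈ 70 mm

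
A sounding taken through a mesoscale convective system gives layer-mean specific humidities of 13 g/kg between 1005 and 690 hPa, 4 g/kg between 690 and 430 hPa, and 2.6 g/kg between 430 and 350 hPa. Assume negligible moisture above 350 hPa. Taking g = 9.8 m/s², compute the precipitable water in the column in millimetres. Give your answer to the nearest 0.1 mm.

PW ≈ 54.5 mm

Precipitable water is the column-integrated vapour mass per unit area: PW = (1/g) Σ q̄ Δp, with q in kg/kg and Δp in Pa (1 kg/m² of water = 1 mm).
Layer 1005–690 hPa: Δp = 315 hPa = 31500 Pa, q̄ = 0.013 kg/kg → 0.013 × 31500 / 9.8 = 41.79 mm
Layer 690–430 hPa: Δp = 260 hPa = 26000 Pa, q̄ = 0.004 kg/kg → 0.004 × 26000 / 9.8 = 10.61 mm
Layer 430–350 hPa: Δp = 80 hPa = 8000 Pa, q̄ = 0.0026 kg/kg → 0.0026 × 8000 / 9.8 = 2.12 mm
PW = 41.79 + 10.61 + 2.12 = 54.52 ≈ 54.5 mm.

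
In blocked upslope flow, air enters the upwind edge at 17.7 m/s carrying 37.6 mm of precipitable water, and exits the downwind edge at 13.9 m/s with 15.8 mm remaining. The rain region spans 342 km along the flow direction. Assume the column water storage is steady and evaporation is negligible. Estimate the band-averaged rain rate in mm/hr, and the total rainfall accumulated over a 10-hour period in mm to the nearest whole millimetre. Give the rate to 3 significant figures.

Column moisture flux per unit crosswind length is F = V × PW.
Inflow: F_in = 17.7 × 37.6 = 665.52 mm·m/s
Outflow: F_out = 13.9 × 15.8 = 219.62 mm·m/s
Steady-state rate R = (F_in − F_out)/L = (665.52 − 219.62) / 342000 m = 1.304e-03 mm/s.
R = 1.304e-03 × 3600 = 4.69 mm/hr.
Over 10 h: total = 4.69 × 10 = 46.9 ≈ 47 mm.

R ≈ 4.69 mm/hr; total ≈ 47 mm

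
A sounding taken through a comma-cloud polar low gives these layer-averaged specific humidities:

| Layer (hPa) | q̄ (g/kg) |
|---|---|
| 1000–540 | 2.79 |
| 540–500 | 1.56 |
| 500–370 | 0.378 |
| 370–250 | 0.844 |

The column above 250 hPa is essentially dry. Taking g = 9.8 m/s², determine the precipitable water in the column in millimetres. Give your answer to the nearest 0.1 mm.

PW ≈ 15.3 mm

Precipitable water is the column-integrated vapour mass per unit area: PW = (1/g) Σ q̄ Δp, with q in kg/kg and Δp in Pa (1 kg/m² of water = 1 mm).
Layer 1000–540 hPa: Δp = 460 hPa = 46000 Pa, q̄ = 0.00279 kg/kg → 0.00279 × 46000 / 9.8 = 13.10 mm
Layer 540–500 hPa: Δp = 40 hPa = 4000 Pa, q̄ = 0.00156 kg/kg → 0.00156 × 4000 / 9.8 = 0.64 mm
Layer 500–370 hPa: Δp = 130 hPa = 13000 Pa, q̄ = 0.000378 kg/kg → 0.000378 × 13000 / 9.8 = 0.50 mm
Layer 370–250 hPa: Δp = 120 hPa = 12000 Pa, q̄ = 0.000844 kg/kg → 0.000844 × 12000 / 9.8 = 1.03 mm
PW = 13.10 + 0.64 + 0.50 + 1.03 = 15.27 ≈ 15.3 mm.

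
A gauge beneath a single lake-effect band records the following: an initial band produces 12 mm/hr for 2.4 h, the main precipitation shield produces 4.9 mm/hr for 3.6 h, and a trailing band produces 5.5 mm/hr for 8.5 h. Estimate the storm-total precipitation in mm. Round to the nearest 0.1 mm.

Total = Σ Rᵢ Δtᵢ = 12 × 2.4 + 4.9 × 3.6 + 5.5 × 8.5
      = 28.8 + 17.64 + 46.75 = 93.2 mm.

total ≈ 93.2 mm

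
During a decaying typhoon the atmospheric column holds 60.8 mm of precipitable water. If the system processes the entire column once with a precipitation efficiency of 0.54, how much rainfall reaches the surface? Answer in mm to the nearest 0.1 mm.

rainfall ≈ 32.8 mm

Rainfall = ε × PW = 0.54 × 60.8 = 32.8 mm.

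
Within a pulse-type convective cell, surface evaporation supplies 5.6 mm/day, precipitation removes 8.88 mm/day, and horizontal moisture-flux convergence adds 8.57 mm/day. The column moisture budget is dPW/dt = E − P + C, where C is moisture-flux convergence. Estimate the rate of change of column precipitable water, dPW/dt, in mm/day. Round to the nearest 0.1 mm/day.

dPW/dt ≈ 5.3 mm/day

dPW/dt = E − P + C = 5.6 − 8.88 + (8.57) = 5.3 mm/day.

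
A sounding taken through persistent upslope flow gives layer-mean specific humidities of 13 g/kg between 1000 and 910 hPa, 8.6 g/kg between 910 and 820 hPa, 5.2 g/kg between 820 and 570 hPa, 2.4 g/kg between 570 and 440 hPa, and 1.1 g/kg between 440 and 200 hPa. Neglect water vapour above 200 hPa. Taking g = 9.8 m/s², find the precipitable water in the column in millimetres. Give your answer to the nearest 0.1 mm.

PW ≈ 39.0 mm

Precipitable water is the column-integrated vapour mass per unit area: PW = (1/g) Σ q̄ Δp, with q in kg/kg and Δp in Pa (1 kg/m² of water = 1 mm).
Layer 1000–910 hPa: Δp = 90 hPa = 9000 Pa, q̄ = 0.013 kg/kg → 0.013 × 9000 / 9.8 = 11.94 mm
Layer 910–820 hPa: Δp = 90 hPa = 9000 Pa, q̄ = 0.0086 kg/kg → 0.0086 × 9000 / 9.8 = 7.90 mm
Layer 820–570 hPa: Δp = 250 hPa = 25000 Pa, q̄ = 0.0052 kg/kg → 0.0052 × 25000 / 9.8 = 13.27 mm
Layer 570–440 hPa: Δp = 130 hPa = 13000 Pa, q̄ = 0.0024 kg/kg → 0.0024 × 13000 / 9.8 = 3.18 mm
Layer 440–200 hPa: Δp = 240 hPa = 24000 Pa, q̄ = 0.0011 kg/kg → 0.0011 × 24000 / 9.8 = 2.69 mm
PW = 11.94 + 7.90 + 13.27 + 3.18 + 2.69 = 38.98 ≈ 39.0 mm.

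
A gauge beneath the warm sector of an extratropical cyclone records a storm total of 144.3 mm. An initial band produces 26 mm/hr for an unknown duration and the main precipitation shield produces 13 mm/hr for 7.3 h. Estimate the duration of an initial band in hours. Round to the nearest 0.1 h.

duration ≈ 1.9 h

Known phases: 13 × 7.3 = 94.9 mm.
Remaining depth = 144.3 − 94.9 = 49.4 mm.
Duration = 49.4 / 26 = 1.9 h.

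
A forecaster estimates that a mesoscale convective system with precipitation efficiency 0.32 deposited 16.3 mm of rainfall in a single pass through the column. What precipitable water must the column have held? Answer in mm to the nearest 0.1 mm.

PW ≈ 50.9 mm

PW = rainfall / ε = 16.3 / 0.32 = 50.9 mm.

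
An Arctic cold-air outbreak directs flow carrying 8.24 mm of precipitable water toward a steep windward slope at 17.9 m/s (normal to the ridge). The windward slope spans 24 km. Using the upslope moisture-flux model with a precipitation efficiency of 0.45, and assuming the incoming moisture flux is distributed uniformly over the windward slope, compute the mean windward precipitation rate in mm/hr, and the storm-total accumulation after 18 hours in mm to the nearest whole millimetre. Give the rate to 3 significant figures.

R ≈ 9.96 mm/hr; total ≈ 179 mm

Incoming column moisture flux per unit ridge length: F = V × PW = 17.9 × 8.24 = 147.496 mm·m/s.
Spread over the 24 km slope with efficiency ε = 0.45: R = ε·F/W = 0.45 × 147.496 / 24000 m = 2.766e-03 mm/s.
R = 2.766e-03 × 3600 = 9.96 mm/hr.
Over 18 h: total = 9.96 × 18 = 179.28 ≈ 179 mm.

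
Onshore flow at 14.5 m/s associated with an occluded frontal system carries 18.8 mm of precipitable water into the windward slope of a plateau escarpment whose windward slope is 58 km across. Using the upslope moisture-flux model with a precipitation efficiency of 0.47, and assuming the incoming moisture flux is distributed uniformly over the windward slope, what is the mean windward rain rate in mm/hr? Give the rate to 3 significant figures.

R ≈ 7.95 mm/hr

Incoming column moisture flux per unit ridge length: F = V × PW = 14.5 × 18.8 = 272.6 mm·m/s.
Spread over the 58 km slope with efficiency ε = 0.47: R = ε·F/W = 0.47 × 272.6 / 58000 m = 2.209e-03 mm/s.
R = 2.209e-03 × 3600 = 7.95 mm/hr.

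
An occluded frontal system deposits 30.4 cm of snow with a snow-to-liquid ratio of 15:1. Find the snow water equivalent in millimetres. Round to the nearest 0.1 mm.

SWE = snow depth / ratio = 30.4 cm / 15 = 2.027 cm = 20.3 mm.

SWE ≈ 20.3 mm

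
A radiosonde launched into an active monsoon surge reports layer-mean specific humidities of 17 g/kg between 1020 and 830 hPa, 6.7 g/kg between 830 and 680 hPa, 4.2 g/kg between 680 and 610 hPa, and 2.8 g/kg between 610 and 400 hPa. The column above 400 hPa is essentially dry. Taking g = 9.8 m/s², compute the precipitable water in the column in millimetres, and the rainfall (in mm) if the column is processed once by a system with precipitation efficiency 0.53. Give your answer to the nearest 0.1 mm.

Precipitable water is the column-integrated vapour mass per unit area: PW = (1/g) Σ q̄ Δp, with q in kg/kg and Δp in Pa (1 kg/m² of water = 1 mm).
Layer 1020–830 hPa: Δp = 190 hPa = 19000 Pa, q̄ = 0.017 kg/kg → 0.017 × 19000 / 9.8 = 32.96 mm
Layer 830–680 hPa: Δp = 150 hPa = 15000 Pa, q̄ = 0.0067 kg/kg → 0.0067 × 15000 / 9.8 = 10.26 mm
Layer 680–610 hPa: Δp = 70 hPa = 7000 Pa, q̄ = 0.0042 kg/kg → 0.0042 × 7000 / 9.8 = 3.00 mm
Layer 610–400 hPa: Δp = 210 hPa = 21000 Pa, q̄ = 0.0028 kg/kg → 0.0028 × 21000 / 9.8 = 6.00 mm
PW = 32.96 + 10.26 + 3.00 + 6.00 = 52.22 ≈ 52.2 mm.
Rainfall = ε × PW = 0.53 × 52.2 = 27.7 mm.

PW ≈ 52.2 mm; rainfall ≈ 27.7 mm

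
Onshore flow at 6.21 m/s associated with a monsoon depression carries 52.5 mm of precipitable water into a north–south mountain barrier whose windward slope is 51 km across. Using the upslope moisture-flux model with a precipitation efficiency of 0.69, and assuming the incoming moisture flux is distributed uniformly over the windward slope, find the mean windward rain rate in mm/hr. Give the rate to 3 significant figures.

Incoming column moisture flux per unit ridge length: F = V × PW = 6.21 × 52.5 = 326.025 mm·m/s.
Spread over the 51 km slope with efficiency ε = 0.69: R = ε·F/W = 0.69 × 326.025 / 51000 m = 4.411e-03 mm/s.
R = 4.411e-03 × 3600 = 15.9 mm/hr.

R ≈ 15.9 mm/hr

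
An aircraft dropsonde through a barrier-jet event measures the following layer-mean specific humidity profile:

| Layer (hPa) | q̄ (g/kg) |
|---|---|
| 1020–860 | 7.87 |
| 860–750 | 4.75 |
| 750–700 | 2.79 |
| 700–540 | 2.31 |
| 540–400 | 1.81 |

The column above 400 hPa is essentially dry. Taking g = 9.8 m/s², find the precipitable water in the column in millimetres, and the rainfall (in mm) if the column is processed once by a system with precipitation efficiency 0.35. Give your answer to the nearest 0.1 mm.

Precipitable water is the column-integrated vapour mass per unit area: PW = (1/g) Σ q̄ Δp, with q in kg/kg and Δp in Pa (1 kg/m² of water = 1 mm).
Layer 1020–860 hPa: Δp = 160 hPa = 16000 Pa, q̄ = 0.00787 kg/kg → 0.00787 × 16000 / 9.8 = 12.85 mm
Layer 860–750 hPa: Δp = 110 hPa = 11000 Pa, q̄ = 0.00475 kg/kg → 0.00475 × 11000 / 9.8 = 5.33 mm
Layer 750–700 hPa: Δp = 50 hPa = 5000 Pa, q̄ = 0.00279 kg/kg → 0.00279 × 5000 / 9.8 = 1.42 mm
Layer 700–540 hPa: Δp = 160 hPa = 16000 Pa, q̄ = 0.00231 kg/kg → 0.00231 × 16000 / 9.8 = 3.77 mm
Layer 540–400 hPa: Δp = 140 hPa = 14000 Pa, q̄ = 0.00181 kg/kg → 0.00181 × 14000 / 9.8 = 2.59 mm
PW = 12.85 + 5.33 + 1.42 + 3.77 + 2.59 = 25.96 ≈ 26.0 mm.
Rainfall = ε × PW = 0.35 × 26.0 = 9.1 mm.

PW ≈ 26.0 mm; rainfall ≈ 9.1 mm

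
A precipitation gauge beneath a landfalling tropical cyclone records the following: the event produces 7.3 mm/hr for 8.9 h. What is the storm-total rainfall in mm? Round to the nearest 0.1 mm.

total ≈ 65.0 mm

Total = Σ Rᵢ Δtᵢ = 7.3 × 8.9
      = 64.97 = 65.0 mm.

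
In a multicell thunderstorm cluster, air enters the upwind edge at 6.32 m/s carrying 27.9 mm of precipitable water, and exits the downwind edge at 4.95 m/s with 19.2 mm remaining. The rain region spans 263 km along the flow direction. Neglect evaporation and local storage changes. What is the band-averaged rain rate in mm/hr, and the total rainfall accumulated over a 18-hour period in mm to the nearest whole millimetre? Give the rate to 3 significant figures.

Column moisture flux per unit crosswind length is F = V × PW.
Inflow: F_in = 6.32 × 27.9 = 176.328 mm·m/s
Outflow: F_out = 4.95 × 19.2 = 95.04 mm·m/s
Steady-state rate R = (F_in − F_out)/L = (176.328 − 95.04) / 263000 m = 3.091e-04 mm/s.
R = 3.091e-04 × 3600 = 1.11 mm/hr.
Over 18 h: total = 1.11 × 18 = 19.98 ≈ 20 mm.

R ≈ 1.11 mm/hr; total ≈ 20 mm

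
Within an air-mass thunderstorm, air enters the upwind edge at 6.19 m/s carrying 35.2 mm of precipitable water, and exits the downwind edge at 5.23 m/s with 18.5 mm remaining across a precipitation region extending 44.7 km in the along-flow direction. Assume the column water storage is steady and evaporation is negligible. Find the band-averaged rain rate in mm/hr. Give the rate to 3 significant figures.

R ≈ 9.76 mm/hr

Column moisture flux per unit crosswind length is F = V × PW.
Inflow: F_in = 6.19 × 35.2 = 217.888 mm·m/s
Outflow: F_out = 5.23 × 18.5 = 96.755 mm·m/s
Steady-state rate R = (F_in − F_out)/L = (217.888 − 96.755) / 44700 m = 2.710e-03 mm/s.
R = 2.710e-03 × 3600 = 9.76 mm/hr.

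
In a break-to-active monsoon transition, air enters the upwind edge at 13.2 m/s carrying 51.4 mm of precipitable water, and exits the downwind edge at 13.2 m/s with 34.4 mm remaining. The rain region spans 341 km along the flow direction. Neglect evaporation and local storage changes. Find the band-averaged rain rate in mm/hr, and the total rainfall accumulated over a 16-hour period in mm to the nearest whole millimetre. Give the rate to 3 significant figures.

Column moisture flux per unit crosswind length is F = V × PW.
Inflow: F_in = 13.2 × 51.4 = 678.48 mm·m/s
Outflow: F_out = 13.2 × 34.4 = 454.08 mm·m/s
Steady-state rate R = (F_in − F_out)/L = (678.48 − 454.08) / 341000 m = 6.581e-04 mm/s.
R = 6.581e-04 × 3600 = 2.37 mm/hr.
Over 16 h: total = 2.37 × 16 = 37.92 ≈ 38 mm.

R ≈ 2.37 mm/hr; total ≈ 38 mm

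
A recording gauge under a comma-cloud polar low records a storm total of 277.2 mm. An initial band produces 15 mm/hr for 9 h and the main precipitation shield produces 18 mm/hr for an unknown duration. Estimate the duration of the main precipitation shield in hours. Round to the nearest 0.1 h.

duration ≈ 7.9 h

Known phases: 15 × 9 = 135 mm.
Remaining depth = 277.2 − 135 = 142.2 mm.
Duration = 142.2 / 18 = 7.9 h.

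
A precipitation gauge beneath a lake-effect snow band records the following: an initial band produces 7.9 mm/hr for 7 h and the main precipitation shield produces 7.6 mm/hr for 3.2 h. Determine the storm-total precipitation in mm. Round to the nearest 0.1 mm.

total ≈ 79.6 mm

Total = Σ Rᵢ Δtᵢ = 7.9 × 7 + 7.6 × 3.2
      = 55.3 + 24.32 = 79.6 mm.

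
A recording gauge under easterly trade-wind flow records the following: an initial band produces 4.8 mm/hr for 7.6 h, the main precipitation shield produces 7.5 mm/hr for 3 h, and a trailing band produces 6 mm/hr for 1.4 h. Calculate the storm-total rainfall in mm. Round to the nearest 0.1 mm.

total ≈ 67.4 mm

Total = Σ Rᵢ Δtᵢ = 4.8 × 7.6 + 7.5 × 3 + 6 × 1.4
      = 36.48 + 22.5 + 8.4 = 67.4 mm.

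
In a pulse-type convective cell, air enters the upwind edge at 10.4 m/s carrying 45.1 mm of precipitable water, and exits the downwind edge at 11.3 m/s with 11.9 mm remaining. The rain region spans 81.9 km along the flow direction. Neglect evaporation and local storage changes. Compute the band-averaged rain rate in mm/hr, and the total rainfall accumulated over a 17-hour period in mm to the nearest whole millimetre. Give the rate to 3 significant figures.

Column moisture flux per unit crosswind length is F = V × PW.
Inflow: F_in = 10.4 × 45.1 = 469.04 mm·m/s
Outflow: F_out = 11.3 × 11.9 = 134.47 mm·m/s
Steady-state rate R = (F_in − F_out)/L = (469.04 − 134.47) / 81900 m = 4.085e-03 mm/s.
R = 4.085e-03 × 3600 = 14.7 mm/hr.
Over 17 h: total = 14.7 × 17 = 249.9 ≈ 250 mm.

R ≈ 14.7 mm/hr; total ≈ 250 mm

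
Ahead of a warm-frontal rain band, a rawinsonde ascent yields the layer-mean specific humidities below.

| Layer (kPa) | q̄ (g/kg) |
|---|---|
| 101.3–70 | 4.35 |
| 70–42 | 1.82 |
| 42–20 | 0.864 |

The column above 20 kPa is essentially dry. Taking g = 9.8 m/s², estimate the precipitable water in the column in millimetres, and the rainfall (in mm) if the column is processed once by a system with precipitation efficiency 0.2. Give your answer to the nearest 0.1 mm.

Precipitable water is the column-integrated vapour mass per unit area: PW = (1/g) Σ q̄ Δp, with q in kg/kg and Δp in Pa (1 kg/m² of water = 1 mm).
Layer 101.3–70 kPa: Δp = 313 hPa = 31300 Pa, q̄ = 0.00435 kg/kg → 0.00435 × 31300 / 9.8 = 13.89 mm
Layer 70–42 kPa: Δp = 280 hPa = 28000 Pa, q̄ = 0.00182 kg/kg → 0.00182 × 28000 / 9.8 = 5.20 mm
Layer 42–20 kPa: Δp = 220 hPa = 22000 Pa, q̄ = 0.000864 kg/kg → 0.000864 × 22000 / 9.8 = 1.94 mm
PW = 13.89 + 5.20 + 1.94 = 21.03 ≈ 21.0 mm.
Rainfall = ε × PW = 0.2 × 21.0 = 4.2 mm.

PW ≈ 21.0 mm; rainfall ≈ 4.2 mm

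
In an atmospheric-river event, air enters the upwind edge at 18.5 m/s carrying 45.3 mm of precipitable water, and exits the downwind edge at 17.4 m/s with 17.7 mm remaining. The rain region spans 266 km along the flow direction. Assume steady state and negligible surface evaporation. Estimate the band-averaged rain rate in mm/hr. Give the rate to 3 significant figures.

R ≈ 7.17 mm/hr

Column moisture flux per unit crosswind length is F = V × PW.
Inflow: F_in = 18.5 × 45.3 = 838.05 mm·m/s
Outflow: F_out = 17.4 × 17.7 = 307.98 mm·m/s
Steady-state rate R = (F_in − F_out)/L = (838.05 − 307.98) / 266000 m = 1.993e-03 mm/s.
R = 1.993e-03 × 3600 = 7.17 mm/hr.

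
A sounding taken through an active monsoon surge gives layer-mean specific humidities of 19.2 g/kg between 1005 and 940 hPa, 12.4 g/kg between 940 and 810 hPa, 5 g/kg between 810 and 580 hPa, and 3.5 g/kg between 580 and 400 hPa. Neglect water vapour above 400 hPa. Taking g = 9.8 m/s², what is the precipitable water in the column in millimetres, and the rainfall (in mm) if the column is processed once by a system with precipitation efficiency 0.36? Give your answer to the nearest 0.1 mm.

PW ≈ 47.3 mm; rainfall ≈ 17.0 mm

Precipitable water is the column-integrated vapour mass per unit area: PW = (1/g) Σ q̄ Δp, with q in kg/kg and Δp in Pa (1 kg/m² of water = 1 mm).
Layer 1005–940 hPa: Δp = 65 hPa = 6500 Pa, q̄ = 0.0192 kg/kg → 0.0192 × 6500 / 9.8 = 12.73 mm
Layer 940–810 hPa: Δp = 130 hPa = 13000 Pa, q̄ = 0.0124 kg/kg → 0.0124 × 13000 / 9.8 = 16.45 mm
Layer 810–580 hPa: Δp = 230 hPa = 23000 Pa, q̄ = 0.005 kg/kg → 0.005 × 23000 / 9.8 = 11.73 mm
Layer 580–400 hPa: Δp = 180 hPa = 18000 Pa, q̄ = 0.0035 kg/kg → 0.0035 × 18000 / 9.8 = 6.43 mm
PW = 12.73 + 16.45 + 11.73 + 6.43 = 47.34 ≈ 47.3 mm.
Rainfall = ε × PW = 0.36 × 47.3 = 17.0 mm.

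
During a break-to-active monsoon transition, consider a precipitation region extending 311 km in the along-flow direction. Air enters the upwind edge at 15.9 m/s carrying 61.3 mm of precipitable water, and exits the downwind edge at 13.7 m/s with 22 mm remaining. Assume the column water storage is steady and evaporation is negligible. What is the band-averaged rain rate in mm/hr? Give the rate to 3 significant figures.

R ≈ 7.79 mm/hr

Column moisture flux per unit crosswind length is F = V × PW.
Inflow: F_in = 15.9 × 61.3 = 974.67 mm·m/s
Outflow: F_out = 13.7 × 22 = 301.4 mm·m/s
Steady-state rate R = (F_in − F_out)/L = (974.67 − 301.4) / 311000 m = 2.165e-03 mm/s.
R = 2.165e-03 × 3600 = 7.79 mm/hr.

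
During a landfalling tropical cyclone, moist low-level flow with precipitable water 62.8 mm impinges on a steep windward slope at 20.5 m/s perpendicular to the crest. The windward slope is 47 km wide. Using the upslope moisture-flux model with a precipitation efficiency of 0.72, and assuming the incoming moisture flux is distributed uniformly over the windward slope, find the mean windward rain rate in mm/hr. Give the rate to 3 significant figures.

R ≈ 71.0 mm/hr

Incoming column moisture flux per unit ridge length: F = V × PW = 20.5 × 62.8 = 1287.4 mm·m/s.
Spread over the 47 km slope with efficiency ε = 0.72: R = ε·F/W = 0.72 × 1287.4 / 47000 m = 1.972e-02 mm/s.
R = 1.972e-02 × 3600 = 71.0 mm/hr.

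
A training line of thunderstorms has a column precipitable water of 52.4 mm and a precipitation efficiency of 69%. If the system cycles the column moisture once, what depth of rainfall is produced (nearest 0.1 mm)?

Rainfall = ε × PW = 0.69 × 52.4 = 36.2 mm.

rainfall ≈ 36.2 mm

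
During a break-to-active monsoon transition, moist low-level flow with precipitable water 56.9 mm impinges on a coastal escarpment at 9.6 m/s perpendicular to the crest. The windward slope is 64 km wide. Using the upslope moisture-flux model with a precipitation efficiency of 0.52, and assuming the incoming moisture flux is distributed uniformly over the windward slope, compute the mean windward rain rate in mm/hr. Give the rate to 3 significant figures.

R ≈ 16.0 mm/hr

Incoming column moisture flux per unit ridge length: F = V × PW = 9.6 × 56.9 = 546.24 mm·m/s.
Spread over the 64 km slope with efficiency ε = 0.52: R = ε·F/W = 0.52 × 546.24 / 64000 m = 4.438e-03 mm/s.
R = 4.438e-03 × 3600 = 16.0 mm/hr.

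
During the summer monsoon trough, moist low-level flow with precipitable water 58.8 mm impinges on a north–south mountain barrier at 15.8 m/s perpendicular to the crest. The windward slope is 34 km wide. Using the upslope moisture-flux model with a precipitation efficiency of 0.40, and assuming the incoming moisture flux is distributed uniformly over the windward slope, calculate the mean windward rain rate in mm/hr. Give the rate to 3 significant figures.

Incoming column moisture flux per unit ridge length: F = V × PW = 15.8 × 58.8 = 929.04 mm·m/s.
Spread over the 34 km slope with efficiency ε = 0.40: R = ε·F/W = 0.40 × 929.04 / 34000 m = 1.093e-02 mm/s.
R = 1.093e-02 × 3600 = 39.3 mm/hr.

R ≈ 39.3 mm/hr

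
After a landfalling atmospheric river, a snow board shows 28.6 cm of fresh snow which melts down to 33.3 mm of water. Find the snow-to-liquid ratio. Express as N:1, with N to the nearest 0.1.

ratio ≈ 8.6

Ratio = snow depth / SWE = 286 mm / 33.3 mm = 8.6, i.e. 8.6:1.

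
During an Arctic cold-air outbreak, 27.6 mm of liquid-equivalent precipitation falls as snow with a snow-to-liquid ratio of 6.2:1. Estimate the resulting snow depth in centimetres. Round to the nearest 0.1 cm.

snow depth ≈ 17.1 cm

Snow depth = liquid × ratio = 27.6 mm × 6.2 = 171.12 mm = 17.1 cm.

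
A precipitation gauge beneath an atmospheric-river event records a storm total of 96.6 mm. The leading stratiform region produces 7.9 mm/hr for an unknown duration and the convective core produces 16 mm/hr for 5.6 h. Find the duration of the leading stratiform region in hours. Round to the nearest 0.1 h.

Known phases: 16 × 5.6 = 89.6 mm.
Remaining depth = 96.6 − 89.6 = 7 mm.
Duration = 7 / 7.9 = 0.9 h.

duration ≈ 0.9 h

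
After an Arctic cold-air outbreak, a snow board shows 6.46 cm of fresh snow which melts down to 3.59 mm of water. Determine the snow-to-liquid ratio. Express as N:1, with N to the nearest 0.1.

ratio ≈ 18.0

Ratio = snow depth / SWE = 64.6 mm / 3.59 mm = 18.0, i.e. 18.0:1.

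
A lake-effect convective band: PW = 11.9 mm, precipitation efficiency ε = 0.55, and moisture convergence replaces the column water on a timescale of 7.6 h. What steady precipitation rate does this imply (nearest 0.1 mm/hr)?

R ≈ 0.9 mm/hr

Each overturning extracts ε × PW = 0.55 × 11.9 = 6.545 mm.
Rate = ε·PW / τ = 6.545 / 7.6 h = 0.9 mm/hr.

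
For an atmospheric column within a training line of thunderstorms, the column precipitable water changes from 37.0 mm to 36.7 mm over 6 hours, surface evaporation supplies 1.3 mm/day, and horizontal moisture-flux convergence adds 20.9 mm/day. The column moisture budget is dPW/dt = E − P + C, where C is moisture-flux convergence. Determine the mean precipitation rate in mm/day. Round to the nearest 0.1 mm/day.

P ≈ 23.4 mm/day

dPW/dt = (36.7 − 37.0) mm / (6/24 day) = -1.200 mm/day.
P = E + C − dPW/dt = 1.3 + (20.9) − (-1.200) = 23.4 mm/day.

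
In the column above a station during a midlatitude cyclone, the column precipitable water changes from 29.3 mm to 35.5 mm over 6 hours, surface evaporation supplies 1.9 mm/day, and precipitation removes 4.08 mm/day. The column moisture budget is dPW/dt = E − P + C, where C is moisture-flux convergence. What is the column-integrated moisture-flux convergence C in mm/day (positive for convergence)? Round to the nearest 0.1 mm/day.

dPW/dt = (35.5 − 29.3) mm / (6/24 day) = +24.800 mm/day.
C = dPW/dt − E + P = (+24.800) − 1.9 + 4.08 = 27.0 mm/day.

C ≈ 27.0 mm/day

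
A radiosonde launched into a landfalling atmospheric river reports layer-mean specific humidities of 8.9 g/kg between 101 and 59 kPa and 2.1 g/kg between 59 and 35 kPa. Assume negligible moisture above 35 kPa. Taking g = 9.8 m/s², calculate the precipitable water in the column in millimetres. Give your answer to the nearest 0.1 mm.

PW ≈ 43.3 mm

Precipitable water is the column-integrated vapour mass per unit area: PW = (1/g) Σ q̄ Δp, with q in kg/kg and Δp in Pa (1 kg/m² of water = 1 mm).
Layer 101–59 kPa: Δp = 420 hPa = 42000 Pa, q̄ = 0.0089 kg/kg → 0.0089 × 42000 / 9.8 = 38.14 mm
Layer 59–35 kPa: Δp = 240 hPa = 24000 Pa, q̄ = 0.0021 kg/kg → 0.0021 × 24000 / 9.8 = 5.14 mm
PW = 38.14 + 5.14 = 43.28 ≈ 43.3 mm.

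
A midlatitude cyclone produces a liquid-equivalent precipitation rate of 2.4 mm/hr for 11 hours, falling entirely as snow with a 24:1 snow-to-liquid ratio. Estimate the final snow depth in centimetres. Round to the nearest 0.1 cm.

Liquid-equivalent depth = 2.4 × 11 = 26.4 mm.
Snow depth = 26.4 mm × 24 = 633.6 mm = 63.4 cm.

snow depth ≈ 63.4 cm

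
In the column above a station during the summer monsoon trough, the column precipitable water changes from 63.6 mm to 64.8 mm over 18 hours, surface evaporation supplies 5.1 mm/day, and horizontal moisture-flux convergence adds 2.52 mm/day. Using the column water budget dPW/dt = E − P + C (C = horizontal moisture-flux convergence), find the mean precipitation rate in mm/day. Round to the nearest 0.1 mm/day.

dPW/dt = (64.8 − 63.6) mm / (18/24 day) = +1.600 mm/day.
P = E + C − dPW/dt = 5.1 + (2.52) − (+1.600) = 6.0 mm/day.

P ≈ 6.0 mm/day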